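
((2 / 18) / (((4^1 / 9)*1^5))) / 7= 1 / 28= 0.04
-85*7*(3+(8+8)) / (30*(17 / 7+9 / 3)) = -833 / 12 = -69.42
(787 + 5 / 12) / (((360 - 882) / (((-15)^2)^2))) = -17716875 / 232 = -76365.84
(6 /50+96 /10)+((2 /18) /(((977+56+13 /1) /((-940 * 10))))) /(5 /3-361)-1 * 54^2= -61445312237 /21142275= -2906.28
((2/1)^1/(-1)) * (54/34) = -54/17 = -3.18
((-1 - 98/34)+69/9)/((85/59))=11387/4335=2.63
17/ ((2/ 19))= 323/ 2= 161.50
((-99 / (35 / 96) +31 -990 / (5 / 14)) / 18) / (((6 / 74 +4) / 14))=-3901243 / 6795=-574.13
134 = 134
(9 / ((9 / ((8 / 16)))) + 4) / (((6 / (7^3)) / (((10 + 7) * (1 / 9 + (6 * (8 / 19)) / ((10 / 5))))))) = 1370285 / 228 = 6010.02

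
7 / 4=1.75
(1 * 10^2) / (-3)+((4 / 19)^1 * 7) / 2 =-1858 / 57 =-32.60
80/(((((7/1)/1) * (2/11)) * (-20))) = -22/7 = -3.14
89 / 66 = 1.35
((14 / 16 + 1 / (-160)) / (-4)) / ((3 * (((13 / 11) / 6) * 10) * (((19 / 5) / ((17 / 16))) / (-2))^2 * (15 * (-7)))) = 441881 / 4036730880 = 0.00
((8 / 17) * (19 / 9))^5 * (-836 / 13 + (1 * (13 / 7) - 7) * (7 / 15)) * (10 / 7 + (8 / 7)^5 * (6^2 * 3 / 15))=-457245735678452432896 / 457963341106164075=-998.43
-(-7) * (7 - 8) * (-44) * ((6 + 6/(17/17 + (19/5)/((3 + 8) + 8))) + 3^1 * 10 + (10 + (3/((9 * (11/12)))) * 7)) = 16492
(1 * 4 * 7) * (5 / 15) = 28 / 3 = 9.33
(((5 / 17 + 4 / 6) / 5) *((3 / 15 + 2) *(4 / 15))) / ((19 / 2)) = 0.01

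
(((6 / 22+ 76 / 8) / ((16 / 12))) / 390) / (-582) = -43 / 1331616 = -0.00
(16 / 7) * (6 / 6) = 16 / 7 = 2.29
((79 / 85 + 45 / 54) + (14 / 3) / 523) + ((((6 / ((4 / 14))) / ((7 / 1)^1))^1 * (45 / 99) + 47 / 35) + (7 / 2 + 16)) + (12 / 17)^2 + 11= 2064430127 / 58191595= 35.48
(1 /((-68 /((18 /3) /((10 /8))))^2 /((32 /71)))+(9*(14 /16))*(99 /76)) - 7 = 1016903891 /311888800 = 3.26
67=67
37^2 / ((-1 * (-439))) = 1369 / 439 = 3.12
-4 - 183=-187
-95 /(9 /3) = -95 /3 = -31.67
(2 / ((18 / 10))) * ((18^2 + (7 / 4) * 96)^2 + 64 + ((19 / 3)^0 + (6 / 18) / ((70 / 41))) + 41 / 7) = 50848361 / 189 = 269038.95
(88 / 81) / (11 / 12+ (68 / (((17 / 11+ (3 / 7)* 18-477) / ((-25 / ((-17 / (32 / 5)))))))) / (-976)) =4393952 / 3713067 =1.18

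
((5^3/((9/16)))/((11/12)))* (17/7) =136000/231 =588.74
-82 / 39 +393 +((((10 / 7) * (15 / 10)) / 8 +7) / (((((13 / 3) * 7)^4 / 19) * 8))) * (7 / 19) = 5146709171861 / 13166392512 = 390.90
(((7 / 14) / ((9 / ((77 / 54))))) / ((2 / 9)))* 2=77 / 108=0.71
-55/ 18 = -3.06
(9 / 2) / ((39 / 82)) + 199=2710 / 13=208.46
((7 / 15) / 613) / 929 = 7 / 8542155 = 0.00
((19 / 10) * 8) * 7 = 532 / 5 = 106.40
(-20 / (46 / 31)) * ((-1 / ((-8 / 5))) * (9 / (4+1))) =-1395 / 92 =-15.16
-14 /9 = -1.56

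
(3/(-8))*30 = -45/4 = -11.25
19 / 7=2.71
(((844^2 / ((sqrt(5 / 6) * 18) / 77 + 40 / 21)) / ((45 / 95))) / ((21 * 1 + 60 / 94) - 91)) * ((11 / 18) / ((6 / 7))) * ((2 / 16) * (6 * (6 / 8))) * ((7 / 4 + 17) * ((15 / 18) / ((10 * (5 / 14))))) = -2592928283407 / 128204064 + 235720753037 * sqrt(30) / 569795840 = -17959.12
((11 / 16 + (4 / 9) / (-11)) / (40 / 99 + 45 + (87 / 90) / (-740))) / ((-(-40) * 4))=189625 / 2128770752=0.00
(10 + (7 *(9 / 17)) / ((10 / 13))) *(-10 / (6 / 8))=-10076 / 51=-197.57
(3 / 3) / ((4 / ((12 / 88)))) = 0.03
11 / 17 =0.65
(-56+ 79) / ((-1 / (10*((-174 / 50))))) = 4002 / 5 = 800.40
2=2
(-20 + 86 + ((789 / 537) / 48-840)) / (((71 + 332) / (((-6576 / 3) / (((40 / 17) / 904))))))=350022515053 / 216411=1617397.06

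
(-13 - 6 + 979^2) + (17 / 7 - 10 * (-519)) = 963614.43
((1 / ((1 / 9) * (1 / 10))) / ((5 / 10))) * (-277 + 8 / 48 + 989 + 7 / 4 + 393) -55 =199190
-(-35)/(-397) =-0.09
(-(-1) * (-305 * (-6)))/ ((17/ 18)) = 32940/ 17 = 1937.65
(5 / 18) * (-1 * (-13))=65 / 18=3.61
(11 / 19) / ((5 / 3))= 33 / 95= 0.35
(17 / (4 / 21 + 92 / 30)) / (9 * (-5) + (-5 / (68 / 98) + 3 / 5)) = -50575 / 500061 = -0.10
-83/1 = -83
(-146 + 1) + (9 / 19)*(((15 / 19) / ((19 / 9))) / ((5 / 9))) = -992368 / 6859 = -144.68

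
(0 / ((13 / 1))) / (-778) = 0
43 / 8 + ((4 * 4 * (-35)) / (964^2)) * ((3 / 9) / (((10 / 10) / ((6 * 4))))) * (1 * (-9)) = 2517643 / 464648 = 5.42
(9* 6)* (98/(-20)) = -1323/5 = -264.60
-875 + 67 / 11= -9558 / 11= -868.91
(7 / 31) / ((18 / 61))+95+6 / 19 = 1018651 / 10602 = 96.08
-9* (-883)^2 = -7017201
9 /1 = 9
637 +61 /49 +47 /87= 2723141 /4263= 638.79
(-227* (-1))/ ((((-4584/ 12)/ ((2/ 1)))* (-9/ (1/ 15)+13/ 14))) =0.01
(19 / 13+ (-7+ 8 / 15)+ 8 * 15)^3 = 11275589441024 / 7414875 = 1520671.55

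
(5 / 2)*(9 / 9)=5 / 2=2.50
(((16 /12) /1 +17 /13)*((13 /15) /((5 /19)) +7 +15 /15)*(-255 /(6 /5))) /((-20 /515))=152758991 /936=163204.05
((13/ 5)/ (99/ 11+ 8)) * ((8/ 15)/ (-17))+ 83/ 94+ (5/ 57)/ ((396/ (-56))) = 3318036869/ 3832443450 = 0.87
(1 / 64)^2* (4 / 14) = 1 / 14336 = 0.00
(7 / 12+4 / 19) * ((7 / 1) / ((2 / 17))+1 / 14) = 47.29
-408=-408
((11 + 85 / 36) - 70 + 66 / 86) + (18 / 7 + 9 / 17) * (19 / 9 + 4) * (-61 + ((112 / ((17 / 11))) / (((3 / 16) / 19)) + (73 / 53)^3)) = 64337714882430461 / 466223808708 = 137997.49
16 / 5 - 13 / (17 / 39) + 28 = 117 / 85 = 1.38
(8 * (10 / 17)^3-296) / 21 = -14.02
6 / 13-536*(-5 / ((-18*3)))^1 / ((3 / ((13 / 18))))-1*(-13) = 14345 / 9477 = 1.51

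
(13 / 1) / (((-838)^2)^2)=13 / 493146635536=0.00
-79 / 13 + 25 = 18.92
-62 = -62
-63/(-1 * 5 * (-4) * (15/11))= -231/100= -2.31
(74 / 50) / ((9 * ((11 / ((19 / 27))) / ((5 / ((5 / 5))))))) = 703 / 13365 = 0.05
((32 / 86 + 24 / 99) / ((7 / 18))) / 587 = 5232 / 1943557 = 0.00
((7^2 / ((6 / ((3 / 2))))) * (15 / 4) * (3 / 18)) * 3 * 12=275.62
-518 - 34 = -552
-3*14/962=-0.04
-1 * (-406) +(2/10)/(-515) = 1045449/2575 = 406.00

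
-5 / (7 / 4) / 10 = -2 / 7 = -0.29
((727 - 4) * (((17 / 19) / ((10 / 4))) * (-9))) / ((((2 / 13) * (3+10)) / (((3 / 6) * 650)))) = -7190235 / 19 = -378433.42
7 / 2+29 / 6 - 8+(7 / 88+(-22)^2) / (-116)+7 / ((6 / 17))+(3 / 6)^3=493615 / 30624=16.12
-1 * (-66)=66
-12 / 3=-4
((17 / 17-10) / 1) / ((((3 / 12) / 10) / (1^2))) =-360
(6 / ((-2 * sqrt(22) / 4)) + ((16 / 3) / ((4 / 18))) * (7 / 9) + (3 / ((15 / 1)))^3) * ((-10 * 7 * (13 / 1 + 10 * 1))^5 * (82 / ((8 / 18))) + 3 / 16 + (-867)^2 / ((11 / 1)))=-819976281240664932039943 / 22000 + 1053803588628585518829 * sqrt(22) / 968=-32165474601990964126.84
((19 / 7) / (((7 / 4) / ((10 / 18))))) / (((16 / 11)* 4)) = 1045 / 7056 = 0.15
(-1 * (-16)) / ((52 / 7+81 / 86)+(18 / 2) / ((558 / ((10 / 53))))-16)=-15825376 / 7543289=-2.10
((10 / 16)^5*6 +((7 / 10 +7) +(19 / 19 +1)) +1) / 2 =923419 / 163840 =5.64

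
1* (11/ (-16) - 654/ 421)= -15095/ 6736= -2.24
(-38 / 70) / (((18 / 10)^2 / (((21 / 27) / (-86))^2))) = -665 / 48525156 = -0.00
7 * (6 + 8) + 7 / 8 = 791 / 8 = 98.88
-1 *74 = -74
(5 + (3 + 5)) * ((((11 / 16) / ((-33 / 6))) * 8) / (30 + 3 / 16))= -208 / 483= -0.43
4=4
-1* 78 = -78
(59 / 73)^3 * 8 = 1643032 / 389017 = 4.22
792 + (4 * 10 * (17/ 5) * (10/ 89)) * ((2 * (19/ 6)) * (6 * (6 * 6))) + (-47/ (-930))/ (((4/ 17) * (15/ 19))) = 107749365509/ 4966200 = 21696.54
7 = 7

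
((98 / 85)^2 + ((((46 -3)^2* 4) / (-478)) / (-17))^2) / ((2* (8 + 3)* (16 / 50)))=111308773 / 363175318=0.31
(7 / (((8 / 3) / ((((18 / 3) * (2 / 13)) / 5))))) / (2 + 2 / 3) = 189 / 1040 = 0.18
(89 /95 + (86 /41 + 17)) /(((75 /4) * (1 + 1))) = 156068 /292125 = 0.53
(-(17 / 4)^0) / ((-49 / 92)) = 92 / 49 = 1.88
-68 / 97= -0.70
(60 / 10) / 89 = 6 / 89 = 0.07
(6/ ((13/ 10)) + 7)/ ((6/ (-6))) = -151/ 13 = -11.62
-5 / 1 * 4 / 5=-4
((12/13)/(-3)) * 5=-20/13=-1.54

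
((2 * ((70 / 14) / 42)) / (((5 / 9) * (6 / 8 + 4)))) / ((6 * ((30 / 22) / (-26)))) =-572 / 1995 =-0.29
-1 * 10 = -10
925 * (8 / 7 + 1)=13875 / 7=1982.14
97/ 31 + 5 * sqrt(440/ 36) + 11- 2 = 376/ 31 + 5 * sqrt(110)/ 3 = 29.61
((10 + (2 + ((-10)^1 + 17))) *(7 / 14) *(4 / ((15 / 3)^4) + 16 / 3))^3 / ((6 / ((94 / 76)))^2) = 658160577925717 / 118652343750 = 5546.97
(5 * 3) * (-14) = -210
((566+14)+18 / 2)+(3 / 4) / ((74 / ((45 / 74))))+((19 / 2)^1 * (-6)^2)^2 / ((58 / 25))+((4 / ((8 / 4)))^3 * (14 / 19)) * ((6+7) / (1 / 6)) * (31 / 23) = 14330341297399 / 277589392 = 51624.24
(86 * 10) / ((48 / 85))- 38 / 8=1518.17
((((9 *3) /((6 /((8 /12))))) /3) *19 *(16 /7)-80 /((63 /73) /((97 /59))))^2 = 164070363136 /13816089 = 11875.31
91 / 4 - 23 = -1 / 4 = -0.25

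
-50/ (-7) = 50/ 7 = 7.14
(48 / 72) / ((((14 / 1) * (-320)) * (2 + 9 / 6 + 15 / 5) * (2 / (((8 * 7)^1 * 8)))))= -1 / 195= -0.01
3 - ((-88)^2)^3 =-464404086781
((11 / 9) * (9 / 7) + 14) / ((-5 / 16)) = -1744 / 35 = -49.83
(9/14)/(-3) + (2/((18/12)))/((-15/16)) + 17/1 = 9679/630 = 15.36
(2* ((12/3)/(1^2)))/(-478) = -4/239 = -0.02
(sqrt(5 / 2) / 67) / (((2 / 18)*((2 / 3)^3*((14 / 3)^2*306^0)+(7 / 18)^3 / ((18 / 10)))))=236196*sqrt(10) / 22807001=0.03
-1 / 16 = -0.06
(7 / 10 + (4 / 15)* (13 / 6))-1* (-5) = 113 / 18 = 6.28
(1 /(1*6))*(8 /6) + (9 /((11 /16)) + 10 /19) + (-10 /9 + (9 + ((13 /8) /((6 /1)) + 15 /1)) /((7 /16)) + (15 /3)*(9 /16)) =14961299 /210672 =71.02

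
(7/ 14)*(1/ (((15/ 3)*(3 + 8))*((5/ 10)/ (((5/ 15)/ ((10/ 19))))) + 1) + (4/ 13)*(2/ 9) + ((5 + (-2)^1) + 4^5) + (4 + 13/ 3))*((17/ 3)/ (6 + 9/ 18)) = 1738183207/ 3851172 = 451.34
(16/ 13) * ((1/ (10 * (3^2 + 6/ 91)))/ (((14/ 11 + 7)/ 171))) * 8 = 3648/ 1625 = 2.24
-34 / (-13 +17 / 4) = 136 / 35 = 3.89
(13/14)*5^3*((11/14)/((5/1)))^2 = 7865/2744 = 2.87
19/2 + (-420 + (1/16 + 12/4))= -6519/16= -407.44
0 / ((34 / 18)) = 0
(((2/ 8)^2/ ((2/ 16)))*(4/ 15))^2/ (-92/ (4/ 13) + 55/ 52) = -208/ 3485925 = -0.00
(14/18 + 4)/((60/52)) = 559/135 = 4.14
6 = 6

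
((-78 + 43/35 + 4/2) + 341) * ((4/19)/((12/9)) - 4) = -680214/665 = -1022.88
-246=-246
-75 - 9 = -84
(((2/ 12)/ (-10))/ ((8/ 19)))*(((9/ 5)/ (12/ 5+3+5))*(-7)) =399/ 8320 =0.05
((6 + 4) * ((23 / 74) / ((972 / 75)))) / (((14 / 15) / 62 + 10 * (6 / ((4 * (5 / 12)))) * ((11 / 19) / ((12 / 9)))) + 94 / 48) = 16933750 / 1243074681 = 0.01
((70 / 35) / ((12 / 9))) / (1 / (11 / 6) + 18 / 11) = 11 / 16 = 0.69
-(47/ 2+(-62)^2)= -7735/ 2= -3867.50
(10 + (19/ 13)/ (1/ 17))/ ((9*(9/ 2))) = 302/ 351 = 0.86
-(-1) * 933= 933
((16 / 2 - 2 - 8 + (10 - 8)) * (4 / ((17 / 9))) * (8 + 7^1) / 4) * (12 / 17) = 0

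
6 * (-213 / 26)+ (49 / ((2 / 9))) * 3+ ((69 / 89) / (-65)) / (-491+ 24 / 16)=6936063531 / 11327030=612.35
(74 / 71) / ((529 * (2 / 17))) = 629 / 37559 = 0.02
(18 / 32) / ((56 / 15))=135 / 896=0.15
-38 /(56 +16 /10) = -95 /144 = -0.66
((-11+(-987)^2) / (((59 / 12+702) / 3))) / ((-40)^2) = 4383711 / 1696600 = 2.58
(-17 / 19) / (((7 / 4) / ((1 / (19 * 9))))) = -0.00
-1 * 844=-844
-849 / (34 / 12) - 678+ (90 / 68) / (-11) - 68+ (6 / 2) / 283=-110684989 / 105842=-1045.76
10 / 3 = 3.33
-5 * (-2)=10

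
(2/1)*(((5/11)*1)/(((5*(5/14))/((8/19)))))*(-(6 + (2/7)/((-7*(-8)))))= -856/665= -1.29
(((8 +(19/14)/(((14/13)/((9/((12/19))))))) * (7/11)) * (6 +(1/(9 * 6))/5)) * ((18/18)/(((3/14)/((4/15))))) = 32988971/267300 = 123.42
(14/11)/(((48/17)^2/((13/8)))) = 26299/101376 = 0.26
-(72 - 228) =156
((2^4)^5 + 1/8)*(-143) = -1199571087/8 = -149946385.88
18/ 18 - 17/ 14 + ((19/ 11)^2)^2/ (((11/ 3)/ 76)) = 415501479/ 2254714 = 184.28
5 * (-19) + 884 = 789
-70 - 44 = -114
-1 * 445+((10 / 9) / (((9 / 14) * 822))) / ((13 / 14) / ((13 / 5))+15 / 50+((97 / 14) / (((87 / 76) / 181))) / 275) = -3838041631715 / 8624821437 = -445.00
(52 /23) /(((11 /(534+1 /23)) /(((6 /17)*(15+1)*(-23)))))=-61316736 /4301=-14256.39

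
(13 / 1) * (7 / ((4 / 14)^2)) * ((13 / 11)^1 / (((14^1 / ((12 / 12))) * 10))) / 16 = 0.59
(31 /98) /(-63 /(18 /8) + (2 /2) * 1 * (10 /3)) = -93 /7252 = -0.01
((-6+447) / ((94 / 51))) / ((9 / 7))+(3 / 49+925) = 5117989 / 4606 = 1111.16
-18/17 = -1.06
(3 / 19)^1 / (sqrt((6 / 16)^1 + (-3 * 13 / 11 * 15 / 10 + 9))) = 2 * sqrt(7854) / 2261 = 0.08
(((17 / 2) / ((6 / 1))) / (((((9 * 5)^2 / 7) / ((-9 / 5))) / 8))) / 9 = -238 / 30375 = -0.01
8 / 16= 1 / 2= 0.50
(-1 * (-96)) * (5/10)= 48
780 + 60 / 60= 781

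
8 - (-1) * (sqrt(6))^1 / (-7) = 8 - sqrt(6) / 7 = 7.65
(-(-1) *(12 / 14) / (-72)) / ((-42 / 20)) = 5 / 882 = 0.01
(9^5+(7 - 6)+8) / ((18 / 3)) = 9843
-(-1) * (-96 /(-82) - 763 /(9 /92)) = -2877604 /369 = -7798.38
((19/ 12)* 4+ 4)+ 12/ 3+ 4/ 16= 175/ 12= 14.58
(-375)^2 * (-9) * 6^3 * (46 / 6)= -2095875000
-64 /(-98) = 0.65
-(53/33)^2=-2809/1089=-2.58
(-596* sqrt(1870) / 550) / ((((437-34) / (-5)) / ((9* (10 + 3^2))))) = 50958* sqrt(1870) / 22165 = 99.42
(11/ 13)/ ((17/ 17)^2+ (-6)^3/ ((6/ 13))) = -11/ 6071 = -0.00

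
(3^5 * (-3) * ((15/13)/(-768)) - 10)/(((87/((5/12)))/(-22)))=1629925/1737216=0.94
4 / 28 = 1 / 7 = 0.14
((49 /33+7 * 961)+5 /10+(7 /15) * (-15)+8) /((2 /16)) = 1776716 /33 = 53839.88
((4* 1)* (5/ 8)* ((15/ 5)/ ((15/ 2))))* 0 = 0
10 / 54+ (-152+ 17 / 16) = -65125 / 432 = -150.75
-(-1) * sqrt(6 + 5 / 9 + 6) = sqrt(113) / 3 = 3.54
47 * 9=423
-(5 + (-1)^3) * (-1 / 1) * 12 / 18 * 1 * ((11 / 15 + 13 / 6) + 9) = 476 / 15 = 31.73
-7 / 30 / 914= -7 / 27420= -0.00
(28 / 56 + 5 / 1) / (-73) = -11 / 146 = -0.08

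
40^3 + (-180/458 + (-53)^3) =-19436923/229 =-84877.39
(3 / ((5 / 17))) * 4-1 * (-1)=209 / 5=41.80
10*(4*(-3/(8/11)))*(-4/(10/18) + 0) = 1188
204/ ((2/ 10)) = 1020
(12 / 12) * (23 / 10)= 23 / 10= 2.30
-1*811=-811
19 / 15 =1.27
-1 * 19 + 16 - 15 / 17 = -66 / 17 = -3.88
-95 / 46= -2.07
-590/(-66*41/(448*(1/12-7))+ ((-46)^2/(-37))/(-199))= -4038340432/7944317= -508.33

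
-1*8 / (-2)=4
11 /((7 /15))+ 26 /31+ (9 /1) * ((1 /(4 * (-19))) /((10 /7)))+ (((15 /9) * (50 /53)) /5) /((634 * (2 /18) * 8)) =33703990687 /1385410460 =24.33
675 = 675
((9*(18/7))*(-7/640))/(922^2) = -81/272026880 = -0.00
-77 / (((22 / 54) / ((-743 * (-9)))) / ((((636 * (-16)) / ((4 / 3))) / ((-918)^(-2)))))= 8128620561829824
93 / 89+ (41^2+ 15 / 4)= 600143 / 356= 1685.79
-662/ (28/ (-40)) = 6620/ 7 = 945.71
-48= -48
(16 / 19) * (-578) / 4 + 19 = -1951 / 19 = -102.68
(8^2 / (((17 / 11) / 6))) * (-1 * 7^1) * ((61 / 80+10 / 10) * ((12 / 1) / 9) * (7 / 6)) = -405328 / 85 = -4768.56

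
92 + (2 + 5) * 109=855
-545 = -545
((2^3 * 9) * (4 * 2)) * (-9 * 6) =-31104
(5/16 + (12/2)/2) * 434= 1437.62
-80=-80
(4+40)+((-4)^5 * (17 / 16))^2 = 1183788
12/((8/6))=9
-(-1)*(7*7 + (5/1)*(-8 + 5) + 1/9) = 307/9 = 34.11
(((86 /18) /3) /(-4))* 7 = -301 /108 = -2.79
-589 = -589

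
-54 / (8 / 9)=-243 / 4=-60.75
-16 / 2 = -8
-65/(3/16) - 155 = -1505/3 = -501.67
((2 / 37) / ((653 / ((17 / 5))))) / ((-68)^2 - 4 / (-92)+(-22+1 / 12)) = 9384 / 153444940535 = 0.00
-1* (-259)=259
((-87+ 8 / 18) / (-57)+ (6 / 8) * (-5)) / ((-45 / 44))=2651 / 1215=2.18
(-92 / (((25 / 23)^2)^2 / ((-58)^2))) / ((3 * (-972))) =21651857852 / 284765625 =76.03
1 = 1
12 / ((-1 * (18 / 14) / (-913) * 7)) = 3652 / 3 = 1217.33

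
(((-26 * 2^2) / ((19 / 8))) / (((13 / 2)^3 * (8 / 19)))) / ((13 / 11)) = -704 / 2197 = -0.32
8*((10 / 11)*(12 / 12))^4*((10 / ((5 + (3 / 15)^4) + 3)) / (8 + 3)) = 500000000 / 805416051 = 0.62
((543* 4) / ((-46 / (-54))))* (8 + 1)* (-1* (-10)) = 5277960 / 23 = 229476.52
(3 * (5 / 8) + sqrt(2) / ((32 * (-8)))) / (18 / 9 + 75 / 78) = 195 / 308 - 13 * sqrt(2) / 9856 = 0.63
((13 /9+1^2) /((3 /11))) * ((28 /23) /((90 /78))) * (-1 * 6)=-176176 /3105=-56.74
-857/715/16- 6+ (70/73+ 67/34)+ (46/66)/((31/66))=-731261527/440108240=-1.66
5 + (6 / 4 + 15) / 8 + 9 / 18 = 7.56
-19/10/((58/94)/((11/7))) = -9823/2030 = -4.84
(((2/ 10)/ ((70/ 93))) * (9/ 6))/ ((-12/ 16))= -93/ 175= -0.53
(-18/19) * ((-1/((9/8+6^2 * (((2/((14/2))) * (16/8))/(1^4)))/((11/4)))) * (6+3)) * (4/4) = 308/285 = 1.08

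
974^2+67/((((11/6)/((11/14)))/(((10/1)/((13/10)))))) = 86349616/91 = 948896.88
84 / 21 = 4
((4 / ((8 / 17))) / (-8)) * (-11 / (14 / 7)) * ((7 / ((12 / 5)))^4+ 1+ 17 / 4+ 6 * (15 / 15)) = 324240235 / 663552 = 488.64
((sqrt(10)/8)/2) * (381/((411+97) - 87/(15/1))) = 635 * sqrt(10)/13392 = 0.15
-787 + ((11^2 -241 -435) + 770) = -572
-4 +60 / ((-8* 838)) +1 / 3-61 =-325189 / 5028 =-64.68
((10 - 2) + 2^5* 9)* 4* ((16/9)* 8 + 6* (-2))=23680/9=2631.11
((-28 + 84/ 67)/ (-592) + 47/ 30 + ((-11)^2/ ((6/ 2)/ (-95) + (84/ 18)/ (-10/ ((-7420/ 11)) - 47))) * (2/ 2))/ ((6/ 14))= -624788246004853/ 290182889970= -2153.08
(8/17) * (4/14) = 16/119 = 0.13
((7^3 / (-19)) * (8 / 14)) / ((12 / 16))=-13.75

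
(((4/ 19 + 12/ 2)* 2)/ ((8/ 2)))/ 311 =59/ 5909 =0.01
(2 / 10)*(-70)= -14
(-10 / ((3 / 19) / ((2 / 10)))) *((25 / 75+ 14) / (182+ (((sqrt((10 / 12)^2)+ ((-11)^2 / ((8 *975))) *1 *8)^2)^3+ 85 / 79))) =-788577356132718750000000 / 798526855857954575883751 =-0.99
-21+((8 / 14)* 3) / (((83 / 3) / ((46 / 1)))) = -10545 / 581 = -18.15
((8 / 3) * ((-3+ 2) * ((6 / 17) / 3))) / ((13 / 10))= -160 / 663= -0.24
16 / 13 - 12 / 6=-10 / 13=-0.77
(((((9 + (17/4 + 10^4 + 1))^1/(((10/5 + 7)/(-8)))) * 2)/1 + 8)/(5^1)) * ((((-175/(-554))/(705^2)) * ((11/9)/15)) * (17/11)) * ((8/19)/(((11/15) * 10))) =-0.00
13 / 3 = 4.33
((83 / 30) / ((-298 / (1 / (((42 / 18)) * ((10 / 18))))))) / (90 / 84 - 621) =249 / 21552850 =0.00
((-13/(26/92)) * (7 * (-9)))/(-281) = -2898/281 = -10.31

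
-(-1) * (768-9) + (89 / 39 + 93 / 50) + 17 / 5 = 1494757 / 1950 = 766.54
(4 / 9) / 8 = 1 / 18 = 0.06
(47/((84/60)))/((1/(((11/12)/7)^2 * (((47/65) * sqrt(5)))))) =267289 * sqrt(5)/642096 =0.93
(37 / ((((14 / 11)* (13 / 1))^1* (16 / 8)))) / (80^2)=407 / 2329600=0.00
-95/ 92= -1.03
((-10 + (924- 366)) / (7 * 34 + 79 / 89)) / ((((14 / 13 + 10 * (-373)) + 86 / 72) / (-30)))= 228252960 / 12363817199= 0.02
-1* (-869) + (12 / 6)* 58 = 985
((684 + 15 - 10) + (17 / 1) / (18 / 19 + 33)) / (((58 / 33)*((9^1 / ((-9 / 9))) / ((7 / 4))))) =-76.28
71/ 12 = 5.92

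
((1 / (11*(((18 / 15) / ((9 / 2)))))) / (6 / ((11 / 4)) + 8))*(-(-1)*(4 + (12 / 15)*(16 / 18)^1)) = 53 / 336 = 0.16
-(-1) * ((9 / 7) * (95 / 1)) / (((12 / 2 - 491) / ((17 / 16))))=-2907 / 10864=-0.27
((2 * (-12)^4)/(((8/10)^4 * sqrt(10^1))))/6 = 3375 * sqrt(10)/2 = 5336.34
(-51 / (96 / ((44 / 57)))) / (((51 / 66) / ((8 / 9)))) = -242 / 513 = -0.47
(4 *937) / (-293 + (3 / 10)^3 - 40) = -3748000 / 332973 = -11.26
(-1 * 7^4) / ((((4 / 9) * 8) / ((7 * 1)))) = -151263 / 32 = -4726.97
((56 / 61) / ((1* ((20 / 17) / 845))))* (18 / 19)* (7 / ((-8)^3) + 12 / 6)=184075983 / 148352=1240.81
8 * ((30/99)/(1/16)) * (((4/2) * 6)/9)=5120/99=51.72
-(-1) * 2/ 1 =2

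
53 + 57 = 110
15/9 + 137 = 416/3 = 138.67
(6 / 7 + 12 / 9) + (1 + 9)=256 / 21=12.19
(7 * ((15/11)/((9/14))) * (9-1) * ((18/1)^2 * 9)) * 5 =19051200/11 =1731927.27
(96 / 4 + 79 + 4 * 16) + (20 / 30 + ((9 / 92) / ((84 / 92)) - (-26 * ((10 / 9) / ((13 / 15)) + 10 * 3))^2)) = -166658521 / 252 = -661343.34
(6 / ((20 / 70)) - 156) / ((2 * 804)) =-45 / 536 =-0.08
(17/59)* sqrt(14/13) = 17* sqrt(182)/767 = 0.30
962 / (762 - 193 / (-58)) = 55796 / 44389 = 1.26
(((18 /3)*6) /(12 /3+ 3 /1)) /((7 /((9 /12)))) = 27 /49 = 0.55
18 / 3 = 6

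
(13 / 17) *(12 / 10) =78 / 85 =0.92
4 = 4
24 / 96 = 1 / 4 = 0.25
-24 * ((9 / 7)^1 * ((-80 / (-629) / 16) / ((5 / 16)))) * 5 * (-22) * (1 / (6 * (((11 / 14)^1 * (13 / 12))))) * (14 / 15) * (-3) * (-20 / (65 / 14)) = 21676032 / 106301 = 203.91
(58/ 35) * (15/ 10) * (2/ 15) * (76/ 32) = 551/ 700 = 0.79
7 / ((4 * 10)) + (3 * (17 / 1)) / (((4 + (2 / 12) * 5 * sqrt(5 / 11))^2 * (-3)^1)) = -0.64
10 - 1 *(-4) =14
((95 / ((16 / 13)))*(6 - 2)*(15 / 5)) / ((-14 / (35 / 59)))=-18525 / 472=-39.25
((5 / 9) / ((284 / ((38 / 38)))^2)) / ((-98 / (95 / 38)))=-25 / 142277184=-0.00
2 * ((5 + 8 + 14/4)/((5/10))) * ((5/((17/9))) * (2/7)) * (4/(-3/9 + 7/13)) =115830/119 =973.36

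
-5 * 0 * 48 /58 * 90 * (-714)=0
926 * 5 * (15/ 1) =69450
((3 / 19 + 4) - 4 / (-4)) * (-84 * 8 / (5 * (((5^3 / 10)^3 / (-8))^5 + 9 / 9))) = 3367254360064 / 4213125932779450167195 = 0.00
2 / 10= 1 / 5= 0.20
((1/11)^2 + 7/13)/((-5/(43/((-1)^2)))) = -7396/1573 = -4.70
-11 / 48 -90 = -4331 / 48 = -90.23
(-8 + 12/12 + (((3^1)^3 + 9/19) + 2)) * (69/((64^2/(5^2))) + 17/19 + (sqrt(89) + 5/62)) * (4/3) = 479546193/11459584 + 1708 * sqrt(89)/57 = 324.54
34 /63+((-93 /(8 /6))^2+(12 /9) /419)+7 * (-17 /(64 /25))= 8141461553 /1689408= 4819.12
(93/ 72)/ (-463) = -31/ 11112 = -0.00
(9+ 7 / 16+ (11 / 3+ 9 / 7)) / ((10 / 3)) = 967 / 224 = 4.32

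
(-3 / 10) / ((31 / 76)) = -114 / 155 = -0.74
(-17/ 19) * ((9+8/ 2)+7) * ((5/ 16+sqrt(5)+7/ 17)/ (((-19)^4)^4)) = -340 * sqrt(5)/ 5480386857784802185939 - 985/ 21921547431139208743756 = -0.00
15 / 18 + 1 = 11 / 6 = 1.83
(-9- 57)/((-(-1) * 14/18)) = -594/7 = -84.86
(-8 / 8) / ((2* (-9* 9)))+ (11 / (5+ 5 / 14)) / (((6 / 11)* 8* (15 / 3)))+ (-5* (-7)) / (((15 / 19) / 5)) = 17963123 / 81000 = 221.77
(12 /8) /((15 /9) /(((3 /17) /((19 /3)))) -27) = 81 /1772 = 0.05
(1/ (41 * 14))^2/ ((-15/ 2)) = -0.00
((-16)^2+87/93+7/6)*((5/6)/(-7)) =-30.73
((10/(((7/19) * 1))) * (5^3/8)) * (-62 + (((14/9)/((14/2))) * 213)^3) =2427261875/54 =44949293.98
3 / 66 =1 / 22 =0.05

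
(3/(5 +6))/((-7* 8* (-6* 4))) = 1/4928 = 0.00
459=459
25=25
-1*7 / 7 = -1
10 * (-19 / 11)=-17.27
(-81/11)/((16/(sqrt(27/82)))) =-243 * sqrt(246)/14432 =-0.26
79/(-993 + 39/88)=-6952/87345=-0.08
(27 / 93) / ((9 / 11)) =11 / 31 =0.35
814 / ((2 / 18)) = 7326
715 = 715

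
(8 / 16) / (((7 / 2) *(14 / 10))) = 5 / 49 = 0.10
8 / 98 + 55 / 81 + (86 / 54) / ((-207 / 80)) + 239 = 65492530 / 273861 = 239.15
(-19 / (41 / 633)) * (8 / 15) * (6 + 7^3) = -11193128 / 205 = -54600.62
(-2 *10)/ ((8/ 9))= -45/ 2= -22.50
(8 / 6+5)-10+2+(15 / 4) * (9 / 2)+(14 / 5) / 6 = 627 / 40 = 15.68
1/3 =0.33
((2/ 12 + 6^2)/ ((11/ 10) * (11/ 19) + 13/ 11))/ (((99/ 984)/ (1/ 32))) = 120745/ 19548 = 6.18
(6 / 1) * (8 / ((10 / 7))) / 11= 168 / 55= 3.05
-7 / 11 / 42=-1 / 66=-0.02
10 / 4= 5 / 2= 2.50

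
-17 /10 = -1.70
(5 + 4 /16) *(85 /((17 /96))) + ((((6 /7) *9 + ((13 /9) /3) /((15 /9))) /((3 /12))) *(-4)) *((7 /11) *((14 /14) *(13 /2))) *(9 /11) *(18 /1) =-5280.52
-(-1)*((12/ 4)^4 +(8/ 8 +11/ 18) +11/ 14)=5254/ 63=83.40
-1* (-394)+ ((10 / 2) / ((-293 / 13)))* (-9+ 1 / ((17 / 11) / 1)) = 1971744 / 4981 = 395.85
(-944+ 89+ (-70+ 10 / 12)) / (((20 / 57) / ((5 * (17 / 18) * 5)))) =-8955175 / 144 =-62188.72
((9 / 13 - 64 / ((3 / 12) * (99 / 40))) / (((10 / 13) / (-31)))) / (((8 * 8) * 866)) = 4099099 / 54869760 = 0.07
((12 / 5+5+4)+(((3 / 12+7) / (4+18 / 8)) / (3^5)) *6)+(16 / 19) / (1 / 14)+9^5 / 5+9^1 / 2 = 910897019 / 76950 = 11837.52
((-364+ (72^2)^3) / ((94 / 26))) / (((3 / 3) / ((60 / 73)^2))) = 6519898435752000 / 250463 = 26031383620.54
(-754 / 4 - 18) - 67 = -273.50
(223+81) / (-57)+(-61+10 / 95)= -3775 / 57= -66.23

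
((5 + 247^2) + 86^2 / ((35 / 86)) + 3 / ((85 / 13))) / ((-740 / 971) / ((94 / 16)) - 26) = -430051644107 / 141905358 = -3030.55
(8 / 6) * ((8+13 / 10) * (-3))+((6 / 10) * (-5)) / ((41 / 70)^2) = -386166 / 8405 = -45.94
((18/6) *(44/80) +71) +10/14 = 10271/140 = 73.36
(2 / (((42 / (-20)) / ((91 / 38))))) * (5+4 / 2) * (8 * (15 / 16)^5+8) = -822617705 / 3735552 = -220.21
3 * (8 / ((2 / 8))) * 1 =96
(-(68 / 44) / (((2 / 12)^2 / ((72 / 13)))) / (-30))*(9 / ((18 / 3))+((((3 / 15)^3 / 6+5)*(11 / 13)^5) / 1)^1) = 1250691677424 / 33184311875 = 37.69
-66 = -66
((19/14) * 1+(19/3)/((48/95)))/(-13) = -14003/13104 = -1.07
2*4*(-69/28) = -138/7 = -19.71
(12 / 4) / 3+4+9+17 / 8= 16.12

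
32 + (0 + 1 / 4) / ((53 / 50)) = 3417 / 106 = 32.24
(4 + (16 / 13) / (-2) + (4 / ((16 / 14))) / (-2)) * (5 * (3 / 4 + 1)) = 2975 / 208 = 14.30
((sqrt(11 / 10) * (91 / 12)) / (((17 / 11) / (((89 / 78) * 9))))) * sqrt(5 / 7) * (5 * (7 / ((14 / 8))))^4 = 9790000 * sqrt(154) / 17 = 7146512.06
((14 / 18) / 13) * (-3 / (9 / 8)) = -56 / 351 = -0.16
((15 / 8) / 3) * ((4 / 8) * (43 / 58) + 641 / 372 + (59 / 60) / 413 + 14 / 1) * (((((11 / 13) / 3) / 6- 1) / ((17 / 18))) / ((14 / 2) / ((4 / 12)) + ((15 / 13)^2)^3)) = -503215102308061 / 1157999460416064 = -0.43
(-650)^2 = 422500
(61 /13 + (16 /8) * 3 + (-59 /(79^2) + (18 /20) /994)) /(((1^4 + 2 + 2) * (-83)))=-8616046277 /334681738300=-0.03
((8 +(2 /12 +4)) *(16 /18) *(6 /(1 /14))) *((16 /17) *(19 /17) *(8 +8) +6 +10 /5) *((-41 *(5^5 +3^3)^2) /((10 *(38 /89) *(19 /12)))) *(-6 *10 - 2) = 43958212953428393984 /521645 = 84268444926009.82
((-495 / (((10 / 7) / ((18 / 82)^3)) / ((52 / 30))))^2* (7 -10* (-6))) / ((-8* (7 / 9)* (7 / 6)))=-176932741943529 / 475010424100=-372.48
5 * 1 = 5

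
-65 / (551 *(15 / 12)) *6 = -312 / 551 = -0.57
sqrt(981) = 3 * sqrt(109) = 31.32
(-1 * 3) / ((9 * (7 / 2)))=-2 / 21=-0.10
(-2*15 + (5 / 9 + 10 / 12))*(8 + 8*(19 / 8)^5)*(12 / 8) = -26287.16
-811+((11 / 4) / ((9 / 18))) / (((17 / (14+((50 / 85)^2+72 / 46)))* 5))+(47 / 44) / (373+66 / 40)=-37719043228617 / 46568582885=-809.97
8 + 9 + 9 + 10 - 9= 27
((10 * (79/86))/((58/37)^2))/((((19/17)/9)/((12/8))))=248206545/5496776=45.15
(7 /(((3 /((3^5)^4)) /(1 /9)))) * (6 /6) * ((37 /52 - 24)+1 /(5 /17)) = -4674486480111 /260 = -17978794154.27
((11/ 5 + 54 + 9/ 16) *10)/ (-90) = -4541/ 720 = -6.31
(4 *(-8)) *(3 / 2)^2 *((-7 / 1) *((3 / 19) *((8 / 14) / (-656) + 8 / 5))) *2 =991332 / 3895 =254.51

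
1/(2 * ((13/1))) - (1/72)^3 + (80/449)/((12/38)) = 1313018419/2178648576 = 0.60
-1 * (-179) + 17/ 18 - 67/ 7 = 21467/ 126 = 170.37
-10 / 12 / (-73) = 5 / 438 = 0.01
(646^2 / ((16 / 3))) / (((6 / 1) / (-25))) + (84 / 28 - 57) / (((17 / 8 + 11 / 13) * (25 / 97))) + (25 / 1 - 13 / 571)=-326073.67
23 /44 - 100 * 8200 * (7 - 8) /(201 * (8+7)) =7229869 /26532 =272.50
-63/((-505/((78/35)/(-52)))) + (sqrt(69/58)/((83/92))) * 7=-27/5050 + 322 * sqrt(4002)/2407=8.46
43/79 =0.54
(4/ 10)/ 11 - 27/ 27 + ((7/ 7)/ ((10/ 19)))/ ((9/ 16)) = 239/ 99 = 2.41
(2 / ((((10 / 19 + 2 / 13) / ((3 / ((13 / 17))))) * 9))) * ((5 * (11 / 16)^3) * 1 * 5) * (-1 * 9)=-10747825 / 114688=-93.71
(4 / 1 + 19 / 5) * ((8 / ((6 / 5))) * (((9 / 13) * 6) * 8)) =1728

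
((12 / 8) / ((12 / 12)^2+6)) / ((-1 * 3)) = -1 / 14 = -0.07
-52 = -52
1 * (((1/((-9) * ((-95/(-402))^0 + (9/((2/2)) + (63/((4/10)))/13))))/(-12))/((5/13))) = 169/155250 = 0.00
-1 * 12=-12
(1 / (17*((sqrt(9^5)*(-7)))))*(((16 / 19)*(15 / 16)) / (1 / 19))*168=-40 / 459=-0.09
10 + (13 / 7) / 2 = 153 / 14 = 10.93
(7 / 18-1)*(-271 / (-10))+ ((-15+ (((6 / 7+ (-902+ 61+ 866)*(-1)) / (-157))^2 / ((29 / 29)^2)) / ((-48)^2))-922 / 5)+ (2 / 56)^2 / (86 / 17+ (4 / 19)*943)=-10977399624675397 / 50830450021120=-215.96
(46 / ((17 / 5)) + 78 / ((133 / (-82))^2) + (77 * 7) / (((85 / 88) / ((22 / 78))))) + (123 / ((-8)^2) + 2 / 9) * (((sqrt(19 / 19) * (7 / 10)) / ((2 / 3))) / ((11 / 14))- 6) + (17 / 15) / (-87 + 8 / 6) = 4043423447116091 / 21218886648960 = 190.56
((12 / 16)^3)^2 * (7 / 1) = 5103 / 4096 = 1.25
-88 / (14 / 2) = -88 / 7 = -12.57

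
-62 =-62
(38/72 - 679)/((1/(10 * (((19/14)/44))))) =-2320375/11088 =-209.27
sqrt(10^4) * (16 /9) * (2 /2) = 1600 /9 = 177.78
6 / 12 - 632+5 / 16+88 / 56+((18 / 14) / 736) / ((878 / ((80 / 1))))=-712009969 / 1130864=-629.62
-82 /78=-41 /39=-1.05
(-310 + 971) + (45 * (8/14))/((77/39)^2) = 27707263/41503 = 667.60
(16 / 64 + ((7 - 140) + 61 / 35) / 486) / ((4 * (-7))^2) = -683 / 26671680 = -0.00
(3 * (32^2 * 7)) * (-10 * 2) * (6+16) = -9461760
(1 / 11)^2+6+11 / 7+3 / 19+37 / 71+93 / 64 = 9.71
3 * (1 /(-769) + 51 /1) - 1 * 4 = 149.00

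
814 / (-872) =-407 / 436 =-0.93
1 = 1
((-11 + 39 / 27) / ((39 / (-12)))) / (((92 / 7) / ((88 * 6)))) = 105952 / 897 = 118.12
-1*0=0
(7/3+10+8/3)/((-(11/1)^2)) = -15/121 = -0.12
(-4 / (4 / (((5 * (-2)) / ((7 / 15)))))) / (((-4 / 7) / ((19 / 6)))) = -475 / 4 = -118.75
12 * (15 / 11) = 180 / 11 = 16.36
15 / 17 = 0.88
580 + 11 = 591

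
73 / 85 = 0.86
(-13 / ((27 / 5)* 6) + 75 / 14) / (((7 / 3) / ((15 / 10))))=1405 / 441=3.19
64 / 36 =16 / 9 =1.78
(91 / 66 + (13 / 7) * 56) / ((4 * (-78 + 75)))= -6955 / 792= -8.78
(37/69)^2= 1369/4761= 0.29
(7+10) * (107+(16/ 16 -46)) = 1054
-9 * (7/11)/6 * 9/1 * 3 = -567/22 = -25.77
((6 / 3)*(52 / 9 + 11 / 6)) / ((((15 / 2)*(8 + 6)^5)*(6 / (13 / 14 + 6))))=13289 / 3049462080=0.00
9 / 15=3 / 5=0.60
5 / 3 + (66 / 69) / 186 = 1192 / 713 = 1.67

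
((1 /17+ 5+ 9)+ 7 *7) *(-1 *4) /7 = -4288 /119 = -36.03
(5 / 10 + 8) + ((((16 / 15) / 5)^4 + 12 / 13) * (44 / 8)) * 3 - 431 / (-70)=28718191393 / 959765625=29.92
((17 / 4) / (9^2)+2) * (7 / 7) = 665 / 324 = 2.05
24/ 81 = 8/ 27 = 0.30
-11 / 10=-1.10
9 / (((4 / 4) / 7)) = 63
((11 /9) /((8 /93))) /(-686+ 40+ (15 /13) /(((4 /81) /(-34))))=-4433 /449412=-0.01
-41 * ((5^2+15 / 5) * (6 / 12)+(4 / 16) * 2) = -1189 / 2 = -594.50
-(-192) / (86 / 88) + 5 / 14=118487 / 602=196.82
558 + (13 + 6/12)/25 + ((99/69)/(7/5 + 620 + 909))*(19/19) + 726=5651851671/4399900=1284.54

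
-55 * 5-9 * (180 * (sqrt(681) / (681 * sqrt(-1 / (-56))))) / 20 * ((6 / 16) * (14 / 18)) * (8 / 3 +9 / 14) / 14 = -275-417 * sqrt(9534) / 25424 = -276.60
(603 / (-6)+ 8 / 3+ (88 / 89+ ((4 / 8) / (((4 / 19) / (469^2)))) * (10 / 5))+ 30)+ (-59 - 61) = 1044627.91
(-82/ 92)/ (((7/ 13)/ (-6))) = 1599/ 161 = 9.93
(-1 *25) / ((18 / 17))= -425 / 18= -23.61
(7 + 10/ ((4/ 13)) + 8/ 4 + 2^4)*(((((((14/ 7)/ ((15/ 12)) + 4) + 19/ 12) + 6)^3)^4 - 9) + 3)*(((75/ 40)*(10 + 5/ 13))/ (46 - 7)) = 1379893719509506392880786773097191863/ 1744005758976000000000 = 791220850279598.01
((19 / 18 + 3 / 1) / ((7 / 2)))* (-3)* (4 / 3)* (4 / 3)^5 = -299008 / 15309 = -19.53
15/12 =5/4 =1.25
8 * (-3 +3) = 0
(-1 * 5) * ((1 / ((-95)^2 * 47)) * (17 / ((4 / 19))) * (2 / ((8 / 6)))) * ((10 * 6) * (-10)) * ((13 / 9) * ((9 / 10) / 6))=663 / 3572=0.19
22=22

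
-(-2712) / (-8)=-339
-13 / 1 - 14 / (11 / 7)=-241 / 11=-21.91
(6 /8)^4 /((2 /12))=243 /128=1.90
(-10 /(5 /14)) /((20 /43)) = -301 /5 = -60.20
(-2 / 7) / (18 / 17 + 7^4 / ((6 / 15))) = -68 / 1428847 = -0.00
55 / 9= 6.11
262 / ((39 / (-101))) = -26462 / 39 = -678.51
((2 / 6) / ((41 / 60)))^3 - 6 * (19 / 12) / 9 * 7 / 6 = -8302493 / 7443468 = -1.12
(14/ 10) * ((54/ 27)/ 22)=7/ 55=0.13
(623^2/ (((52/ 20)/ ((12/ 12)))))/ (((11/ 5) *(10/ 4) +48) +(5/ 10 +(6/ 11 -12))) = 21347095/ 6084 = 3508.73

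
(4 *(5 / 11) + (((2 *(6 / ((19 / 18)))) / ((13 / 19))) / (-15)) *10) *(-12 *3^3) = 428976 / 143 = 2999.83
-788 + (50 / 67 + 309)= -32043 / 67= -478.25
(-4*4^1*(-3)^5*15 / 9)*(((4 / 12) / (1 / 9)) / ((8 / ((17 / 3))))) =13770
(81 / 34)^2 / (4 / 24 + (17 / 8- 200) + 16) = -39366 / 1260329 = -0.03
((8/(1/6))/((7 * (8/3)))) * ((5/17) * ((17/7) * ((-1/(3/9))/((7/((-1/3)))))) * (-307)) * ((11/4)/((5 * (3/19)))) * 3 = -577467/686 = -841.79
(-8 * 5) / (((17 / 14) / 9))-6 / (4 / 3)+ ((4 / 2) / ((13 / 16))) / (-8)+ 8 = -129629 / 442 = -293.28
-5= -5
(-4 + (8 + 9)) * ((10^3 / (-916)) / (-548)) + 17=1068307 / 62746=17.03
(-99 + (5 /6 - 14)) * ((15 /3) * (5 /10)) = -3365 /12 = -280.42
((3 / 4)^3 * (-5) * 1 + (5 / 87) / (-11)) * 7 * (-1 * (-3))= -906605 / 20416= -44.41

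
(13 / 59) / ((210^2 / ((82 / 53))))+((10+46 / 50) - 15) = -56263379 / 13790070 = -4.08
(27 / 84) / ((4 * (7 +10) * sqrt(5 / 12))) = 9 * sqrt(15) / 4760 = 0.01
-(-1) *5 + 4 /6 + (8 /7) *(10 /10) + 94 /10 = 1702 /105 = 16.21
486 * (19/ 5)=9234/ 5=1846.80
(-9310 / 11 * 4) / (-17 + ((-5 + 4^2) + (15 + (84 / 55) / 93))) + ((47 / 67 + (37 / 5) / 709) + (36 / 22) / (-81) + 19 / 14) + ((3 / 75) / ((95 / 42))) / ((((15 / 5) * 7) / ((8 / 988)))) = -221722560122865117989 / 593749781157282750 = -373.43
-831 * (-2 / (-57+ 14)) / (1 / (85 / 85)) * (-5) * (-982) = -8160420 / 43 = -189777.21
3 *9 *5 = 135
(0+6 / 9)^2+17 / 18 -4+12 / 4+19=19.39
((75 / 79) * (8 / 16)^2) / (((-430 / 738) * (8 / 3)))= -16605 / 108704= -0.15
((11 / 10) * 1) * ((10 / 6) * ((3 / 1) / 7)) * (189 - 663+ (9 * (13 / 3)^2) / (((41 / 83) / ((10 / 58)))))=-775423 / 2378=-326.08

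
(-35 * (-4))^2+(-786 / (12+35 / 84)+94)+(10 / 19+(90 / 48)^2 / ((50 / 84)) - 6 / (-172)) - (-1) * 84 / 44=19639.07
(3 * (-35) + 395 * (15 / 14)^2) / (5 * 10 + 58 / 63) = 614655 / 89824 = 6.84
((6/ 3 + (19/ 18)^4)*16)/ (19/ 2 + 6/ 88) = 14972012/ 2762181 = 5.42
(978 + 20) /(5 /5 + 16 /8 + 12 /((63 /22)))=20958 /151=138.79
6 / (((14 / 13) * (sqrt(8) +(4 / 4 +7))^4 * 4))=4407 / 4302592- 351 * sqrt(2) / 537824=0.00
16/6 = 8/3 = 2.67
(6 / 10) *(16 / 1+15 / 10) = 21 / 2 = 10.50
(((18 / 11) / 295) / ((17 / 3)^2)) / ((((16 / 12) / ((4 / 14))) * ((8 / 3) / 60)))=0.00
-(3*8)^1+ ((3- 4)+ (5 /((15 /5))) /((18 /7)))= -1315 /54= -24.35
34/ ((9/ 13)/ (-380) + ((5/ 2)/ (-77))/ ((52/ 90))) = -3233230/ 5517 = -586.05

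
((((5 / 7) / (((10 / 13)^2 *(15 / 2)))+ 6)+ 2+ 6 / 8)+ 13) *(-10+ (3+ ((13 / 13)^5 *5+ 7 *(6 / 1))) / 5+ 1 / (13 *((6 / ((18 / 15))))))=46013 / 136500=0.34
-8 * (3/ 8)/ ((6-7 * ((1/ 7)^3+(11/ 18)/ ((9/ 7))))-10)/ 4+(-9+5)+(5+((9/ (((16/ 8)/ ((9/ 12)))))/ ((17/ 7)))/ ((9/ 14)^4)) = 4452142067/ 481881150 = 9.24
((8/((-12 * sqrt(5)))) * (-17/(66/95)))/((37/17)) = 5491 * sqrt(5)/3663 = 3.35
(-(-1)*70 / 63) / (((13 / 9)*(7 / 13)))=10 / 7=1.43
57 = 57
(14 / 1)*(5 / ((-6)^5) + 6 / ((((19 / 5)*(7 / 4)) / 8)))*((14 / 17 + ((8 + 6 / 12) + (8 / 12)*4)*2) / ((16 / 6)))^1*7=61707326765 / 10046592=6142.12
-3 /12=-1 /4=-0.25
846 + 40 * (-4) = 686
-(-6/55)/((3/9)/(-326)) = -5868/55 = -106.69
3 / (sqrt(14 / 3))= 3 *sqrt(42) / 14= 1.39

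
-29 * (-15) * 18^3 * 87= 220712040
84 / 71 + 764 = 54328 / 71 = 765.18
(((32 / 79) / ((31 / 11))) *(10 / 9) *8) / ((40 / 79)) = 2.52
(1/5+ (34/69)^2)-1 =-13264/23805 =-0.56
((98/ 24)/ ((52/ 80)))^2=60025/ 1521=39.46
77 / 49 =11 / 7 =1.57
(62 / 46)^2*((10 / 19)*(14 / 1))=134540 / 10051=13.39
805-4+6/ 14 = 5610/ 7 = 801.43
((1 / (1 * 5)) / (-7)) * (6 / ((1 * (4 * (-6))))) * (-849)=-849 / 140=-6.06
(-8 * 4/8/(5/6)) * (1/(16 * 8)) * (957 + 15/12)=-11499/320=-35.93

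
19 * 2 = 38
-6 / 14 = -3 / 7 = -0.43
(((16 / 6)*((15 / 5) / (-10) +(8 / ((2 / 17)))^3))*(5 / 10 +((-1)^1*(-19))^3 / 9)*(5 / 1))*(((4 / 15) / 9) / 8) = 43162039459 / 3645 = 11841437.44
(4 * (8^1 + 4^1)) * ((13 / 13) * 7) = 336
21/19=1.11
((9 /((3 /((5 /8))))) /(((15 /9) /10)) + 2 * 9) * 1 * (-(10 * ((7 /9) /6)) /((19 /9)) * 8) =-2730 /19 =-143.68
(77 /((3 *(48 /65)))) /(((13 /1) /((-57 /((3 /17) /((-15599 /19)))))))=708996.22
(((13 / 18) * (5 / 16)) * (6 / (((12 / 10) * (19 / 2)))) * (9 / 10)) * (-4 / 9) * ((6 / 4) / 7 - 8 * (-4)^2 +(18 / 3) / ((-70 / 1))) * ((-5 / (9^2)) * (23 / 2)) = -13381745 / 3102624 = -4.31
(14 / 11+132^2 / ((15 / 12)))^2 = 587868759076 / 3025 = 194336779.86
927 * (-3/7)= -2781/7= -397.29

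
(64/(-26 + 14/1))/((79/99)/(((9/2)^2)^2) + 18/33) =-1732104/177779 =-9.74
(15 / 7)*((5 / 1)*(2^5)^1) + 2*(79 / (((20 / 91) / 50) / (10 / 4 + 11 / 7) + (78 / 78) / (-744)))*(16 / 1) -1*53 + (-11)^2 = -5419697924 / 567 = -9558550.13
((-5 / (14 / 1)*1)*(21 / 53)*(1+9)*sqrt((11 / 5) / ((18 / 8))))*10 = -100*sqrt(55) / 53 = -13.99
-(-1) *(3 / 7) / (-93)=-0.00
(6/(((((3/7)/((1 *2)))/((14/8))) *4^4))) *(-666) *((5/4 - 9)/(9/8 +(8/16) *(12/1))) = 168609/1216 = 138.66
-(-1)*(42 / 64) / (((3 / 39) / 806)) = 110019 / 16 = 6876.19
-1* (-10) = 10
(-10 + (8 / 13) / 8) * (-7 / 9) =301 / 39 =7.72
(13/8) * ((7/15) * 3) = 91/40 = 2.28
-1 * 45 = -45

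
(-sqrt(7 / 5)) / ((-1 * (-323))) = -sqrt(35) / 1615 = -0.00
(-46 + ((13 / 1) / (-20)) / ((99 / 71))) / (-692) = 92003 / 1370160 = 0.07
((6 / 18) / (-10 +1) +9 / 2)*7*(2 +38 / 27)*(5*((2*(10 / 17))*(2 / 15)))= 3104080 / 37179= 83.49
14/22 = 7/11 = 0.64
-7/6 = -1.17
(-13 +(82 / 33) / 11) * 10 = -46370 / 363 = -127.74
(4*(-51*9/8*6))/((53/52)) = -71604/53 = -1351.02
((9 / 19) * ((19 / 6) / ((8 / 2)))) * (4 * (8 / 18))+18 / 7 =68 / 21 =3.24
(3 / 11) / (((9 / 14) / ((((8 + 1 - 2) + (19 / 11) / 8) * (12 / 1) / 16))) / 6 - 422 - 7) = -13335 / 20974987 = -0.00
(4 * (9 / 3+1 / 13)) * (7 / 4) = 280 / 13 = 21.54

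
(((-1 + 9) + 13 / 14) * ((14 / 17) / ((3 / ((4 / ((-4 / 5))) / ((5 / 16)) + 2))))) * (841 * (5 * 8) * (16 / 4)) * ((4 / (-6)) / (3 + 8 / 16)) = 134560000 / 153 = 879477.12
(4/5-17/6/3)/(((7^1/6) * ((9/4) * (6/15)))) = -26/189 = -0.14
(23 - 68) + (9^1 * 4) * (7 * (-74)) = -18693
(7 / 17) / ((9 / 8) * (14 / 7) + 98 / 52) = 364 / 3655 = 0.10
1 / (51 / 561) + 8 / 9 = 107 / 9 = 11.89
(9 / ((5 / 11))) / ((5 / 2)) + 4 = 298 / 25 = 11.92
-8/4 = -2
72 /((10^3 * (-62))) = -0.00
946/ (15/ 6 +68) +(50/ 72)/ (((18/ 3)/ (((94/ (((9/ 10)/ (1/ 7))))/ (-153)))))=327989659/ 24463782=13.41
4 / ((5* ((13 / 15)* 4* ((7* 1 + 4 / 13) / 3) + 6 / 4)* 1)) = 72 / 895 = 0.08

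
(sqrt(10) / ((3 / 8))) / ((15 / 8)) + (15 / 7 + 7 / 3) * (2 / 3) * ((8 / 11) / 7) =1504 / 4851 + 64 * sqrt(10) / 45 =4.81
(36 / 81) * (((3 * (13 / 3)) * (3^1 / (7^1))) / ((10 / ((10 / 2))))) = 26 / 21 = 1.24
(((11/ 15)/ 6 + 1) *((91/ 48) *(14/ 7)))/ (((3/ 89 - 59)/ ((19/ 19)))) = -817999/ 11335680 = -0.07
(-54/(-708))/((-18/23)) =-23/236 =-0.10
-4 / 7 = -0.57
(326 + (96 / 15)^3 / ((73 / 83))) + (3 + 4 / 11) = 62977059 / 100375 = 627.42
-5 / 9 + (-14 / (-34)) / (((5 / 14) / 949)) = 836593 / 765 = 1093.59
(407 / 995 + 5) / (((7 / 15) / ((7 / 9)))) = 1794 / 199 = 9.02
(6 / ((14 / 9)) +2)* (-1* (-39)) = 1599 / 7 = 228.43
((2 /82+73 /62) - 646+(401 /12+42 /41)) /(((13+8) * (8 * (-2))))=1.82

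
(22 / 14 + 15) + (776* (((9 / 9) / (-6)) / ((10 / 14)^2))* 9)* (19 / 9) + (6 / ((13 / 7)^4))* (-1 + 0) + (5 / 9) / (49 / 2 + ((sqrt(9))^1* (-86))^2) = -28757567243712236 / 5990777567775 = -4800.31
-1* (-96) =96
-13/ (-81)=13/ 81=0.16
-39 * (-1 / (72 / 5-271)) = -195 / 1283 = -0.15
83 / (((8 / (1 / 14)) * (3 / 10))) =415 / 168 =2.47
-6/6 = -1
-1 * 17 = -17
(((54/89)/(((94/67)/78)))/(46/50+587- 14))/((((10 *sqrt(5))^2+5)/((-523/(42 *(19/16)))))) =-245987820/201554387293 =-0.00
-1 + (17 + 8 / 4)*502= 9537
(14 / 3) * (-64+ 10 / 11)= -9716 / 33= -294.42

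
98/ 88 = 49/ 44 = 1.11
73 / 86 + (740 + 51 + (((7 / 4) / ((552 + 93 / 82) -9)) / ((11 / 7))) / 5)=83559048421 / 105523935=791.85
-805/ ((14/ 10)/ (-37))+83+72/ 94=1003862/ 47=21358.77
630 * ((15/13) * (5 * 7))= 330750/13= 25442.31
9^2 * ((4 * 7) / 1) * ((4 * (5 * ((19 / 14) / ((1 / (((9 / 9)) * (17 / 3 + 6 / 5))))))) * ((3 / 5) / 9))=140904 / 5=28180.80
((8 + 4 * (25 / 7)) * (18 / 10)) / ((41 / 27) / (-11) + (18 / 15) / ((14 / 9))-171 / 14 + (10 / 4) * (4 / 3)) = -833976 / 171467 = -4.86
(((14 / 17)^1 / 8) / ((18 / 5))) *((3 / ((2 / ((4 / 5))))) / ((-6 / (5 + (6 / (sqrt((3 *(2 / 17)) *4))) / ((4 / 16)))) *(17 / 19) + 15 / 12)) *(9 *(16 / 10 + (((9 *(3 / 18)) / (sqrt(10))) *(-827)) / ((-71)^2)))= -7607527515 *sqrt(10) / 1260675198268-23758056 *sqrt(255) / 92696705755 + 153216 *sqrt(102) / 18388555 + 24530520 / 62521087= 0.45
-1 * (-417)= 417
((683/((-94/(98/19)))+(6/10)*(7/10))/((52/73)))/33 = -1.58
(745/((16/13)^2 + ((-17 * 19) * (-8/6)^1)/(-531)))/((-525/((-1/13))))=1028547/6631100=0.16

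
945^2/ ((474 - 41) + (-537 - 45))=-893025/ 149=-5993.46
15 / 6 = 5 / 2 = 2.50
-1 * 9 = -9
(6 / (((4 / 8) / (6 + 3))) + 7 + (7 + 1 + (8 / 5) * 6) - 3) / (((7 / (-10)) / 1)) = -185.14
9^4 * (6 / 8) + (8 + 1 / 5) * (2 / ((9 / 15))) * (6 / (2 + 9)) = 217169 / 44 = 4935.66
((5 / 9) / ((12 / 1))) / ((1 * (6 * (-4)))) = -5 / 2592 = -0.00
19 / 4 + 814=3275 / 4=818.75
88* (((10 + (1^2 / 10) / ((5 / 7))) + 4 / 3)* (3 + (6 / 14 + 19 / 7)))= 3256132 / 525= 6202.16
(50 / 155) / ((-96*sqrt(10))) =-sqrt(10) / 2976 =-0.00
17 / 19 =0.89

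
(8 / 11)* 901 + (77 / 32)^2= 7446211 / 11264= 661.06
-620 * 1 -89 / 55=-34189 / 55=-621.62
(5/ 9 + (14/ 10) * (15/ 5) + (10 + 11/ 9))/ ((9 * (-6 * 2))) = -719/ 4860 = -0.15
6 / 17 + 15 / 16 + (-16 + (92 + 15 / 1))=25103 / 272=92.29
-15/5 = -3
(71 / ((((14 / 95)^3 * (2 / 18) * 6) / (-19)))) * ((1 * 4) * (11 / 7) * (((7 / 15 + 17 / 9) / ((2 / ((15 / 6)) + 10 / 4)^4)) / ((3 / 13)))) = -796896624875000 / 2329687899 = -342061.54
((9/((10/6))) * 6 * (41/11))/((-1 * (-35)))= 6642/1925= 3.45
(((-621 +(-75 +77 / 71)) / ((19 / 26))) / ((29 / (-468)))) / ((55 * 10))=300178476 / 10758275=27.90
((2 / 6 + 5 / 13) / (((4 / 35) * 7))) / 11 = 35 / 429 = 0.08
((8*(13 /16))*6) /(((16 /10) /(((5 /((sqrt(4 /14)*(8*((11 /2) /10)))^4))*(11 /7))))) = 4265625 /681472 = 6.26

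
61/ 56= 1.09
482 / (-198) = -241 / 99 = -2.43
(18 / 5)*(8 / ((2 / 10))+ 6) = 828 / 5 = 165.60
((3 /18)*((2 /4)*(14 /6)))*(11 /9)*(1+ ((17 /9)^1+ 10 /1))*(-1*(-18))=4466 /81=55.14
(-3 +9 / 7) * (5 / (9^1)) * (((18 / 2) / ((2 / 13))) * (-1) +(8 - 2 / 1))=50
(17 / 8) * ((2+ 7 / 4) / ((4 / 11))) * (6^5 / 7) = 681615 / 28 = 24343.39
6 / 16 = 3 / 8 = 0.38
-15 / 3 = -5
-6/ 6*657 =-657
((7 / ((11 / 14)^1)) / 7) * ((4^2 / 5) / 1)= 224 / 55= 4.07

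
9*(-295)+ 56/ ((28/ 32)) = -2591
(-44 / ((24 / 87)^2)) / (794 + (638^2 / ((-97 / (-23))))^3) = -8443137923 / 13128876499621648769440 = -0.00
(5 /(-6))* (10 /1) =-25 /3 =-8.33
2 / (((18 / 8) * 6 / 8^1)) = 1.19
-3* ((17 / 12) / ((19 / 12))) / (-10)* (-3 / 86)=-153 / 16340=-0.01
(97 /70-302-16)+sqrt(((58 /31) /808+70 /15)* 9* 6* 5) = -22163 /70+51* sqrt(19005170) /6262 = -281.11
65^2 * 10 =42250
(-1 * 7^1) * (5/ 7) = -5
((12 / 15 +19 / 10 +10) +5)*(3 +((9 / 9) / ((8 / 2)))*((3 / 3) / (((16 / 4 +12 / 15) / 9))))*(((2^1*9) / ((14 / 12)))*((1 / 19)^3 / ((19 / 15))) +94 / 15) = 384.86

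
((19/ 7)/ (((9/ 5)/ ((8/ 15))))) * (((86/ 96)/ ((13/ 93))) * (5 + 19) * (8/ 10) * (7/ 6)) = 115.45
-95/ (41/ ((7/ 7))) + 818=33443/ 41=815.68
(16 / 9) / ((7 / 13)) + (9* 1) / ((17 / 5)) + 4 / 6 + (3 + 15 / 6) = 25951 / 2142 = 12.12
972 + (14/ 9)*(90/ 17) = 16664/ 17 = 980.24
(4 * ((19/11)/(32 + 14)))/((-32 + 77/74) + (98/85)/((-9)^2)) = -0.00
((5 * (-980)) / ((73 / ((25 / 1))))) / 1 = -122500 / 73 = -1678.08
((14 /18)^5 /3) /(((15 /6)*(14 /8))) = 0.02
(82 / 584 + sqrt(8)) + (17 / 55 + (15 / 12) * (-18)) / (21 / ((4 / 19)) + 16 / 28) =-3644513 / 45112540 + 2 * sqrt(2) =2.75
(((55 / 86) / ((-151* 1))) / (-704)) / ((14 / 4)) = 5 / 2908864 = 0.00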